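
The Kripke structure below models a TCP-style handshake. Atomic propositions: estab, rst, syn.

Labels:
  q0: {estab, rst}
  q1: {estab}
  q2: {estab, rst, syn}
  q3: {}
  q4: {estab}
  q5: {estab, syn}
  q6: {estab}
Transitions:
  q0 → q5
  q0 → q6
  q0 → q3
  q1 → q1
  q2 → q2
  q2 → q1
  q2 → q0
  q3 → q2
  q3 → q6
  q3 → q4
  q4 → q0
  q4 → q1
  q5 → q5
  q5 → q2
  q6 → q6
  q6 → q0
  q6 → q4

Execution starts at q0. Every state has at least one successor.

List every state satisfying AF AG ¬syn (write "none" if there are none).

States satisfying AG ¬syn: {q1}.
States satisfying AF AG ¬syn: {q1}.

{q1}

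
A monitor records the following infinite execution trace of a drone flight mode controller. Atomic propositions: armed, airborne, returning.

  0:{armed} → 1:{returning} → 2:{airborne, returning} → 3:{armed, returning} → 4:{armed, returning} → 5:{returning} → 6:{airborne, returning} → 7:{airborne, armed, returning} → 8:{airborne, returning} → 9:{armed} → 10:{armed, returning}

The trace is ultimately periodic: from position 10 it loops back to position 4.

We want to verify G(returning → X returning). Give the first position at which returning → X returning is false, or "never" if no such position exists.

8

Check returning → X returning at each position in order: 0 ✓, 1 ✓, 2 ✓, 3 ✓, 4 ✓, 5 ✓, 6 ✓, 7 ✓.
At position 8 the labels are {airborne, returning} and the next position 9 has {armed}, so returning → X returning is false there. This is the first violation.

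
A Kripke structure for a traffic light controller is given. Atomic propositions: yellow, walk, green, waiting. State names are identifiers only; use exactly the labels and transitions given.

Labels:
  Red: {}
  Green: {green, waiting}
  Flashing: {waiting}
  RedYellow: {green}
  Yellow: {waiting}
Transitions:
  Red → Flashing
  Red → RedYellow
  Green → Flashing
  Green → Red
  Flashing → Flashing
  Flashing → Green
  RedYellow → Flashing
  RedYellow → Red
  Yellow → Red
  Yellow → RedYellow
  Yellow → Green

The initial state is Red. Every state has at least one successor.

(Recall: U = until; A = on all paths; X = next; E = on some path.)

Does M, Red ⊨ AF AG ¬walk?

States satisfying AG ¬walk: {Red, Green, Flashing, RedYellow, Yellow}.
States satisfying AF AG ¬walk: {Red, Green, Flashing, RedYellow, Yellow}.
Red ∈ Sat(AF AG ¬walk).

Satisfied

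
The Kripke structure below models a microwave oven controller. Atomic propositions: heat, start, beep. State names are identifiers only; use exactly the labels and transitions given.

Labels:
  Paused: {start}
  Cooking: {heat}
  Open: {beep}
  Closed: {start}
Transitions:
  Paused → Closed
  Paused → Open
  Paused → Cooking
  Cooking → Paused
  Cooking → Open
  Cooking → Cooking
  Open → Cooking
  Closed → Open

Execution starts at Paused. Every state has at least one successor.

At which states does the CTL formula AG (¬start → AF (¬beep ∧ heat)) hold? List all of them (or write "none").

States satisfying ¬start → AF (¬beep ∧ heat): {Paused, Cooking, Open, Closed}.
States satisfying AG (¬start → AF (¬beep ∧ heat)): {Paused, Cooking, Open, Closed}.

{Paused, Cooking, Open, Closed}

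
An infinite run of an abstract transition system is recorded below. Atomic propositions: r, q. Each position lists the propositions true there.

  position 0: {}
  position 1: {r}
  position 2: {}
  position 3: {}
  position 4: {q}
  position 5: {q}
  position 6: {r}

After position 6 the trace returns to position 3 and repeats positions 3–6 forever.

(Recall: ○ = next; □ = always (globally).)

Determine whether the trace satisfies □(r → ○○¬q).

r → ○○¬q must hold at every position from 0 onward. It fails at position 6, so □(r → ○○¬q) is false.
Positions where r holds: 1, 6.
Check ○○¬q at each: 1→ok, 6→fails.

No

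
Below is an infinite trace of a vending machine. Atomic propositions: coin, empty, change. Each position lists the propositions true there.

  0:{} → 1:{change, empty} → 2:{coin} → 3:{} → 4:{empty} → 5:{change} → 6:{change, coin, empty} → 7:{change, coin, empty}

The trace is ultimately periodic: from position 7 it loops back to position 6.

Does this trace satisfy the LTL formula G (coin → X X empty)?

coin → X X empty holds at every position 0..7, and those are all positions ever visited, so G (coin → X X empty) holds.
Positions where coin holds: 2, 6, 7.
Check X X empty at each: 2→ok, 6→ok, 7→ok.

Satisfied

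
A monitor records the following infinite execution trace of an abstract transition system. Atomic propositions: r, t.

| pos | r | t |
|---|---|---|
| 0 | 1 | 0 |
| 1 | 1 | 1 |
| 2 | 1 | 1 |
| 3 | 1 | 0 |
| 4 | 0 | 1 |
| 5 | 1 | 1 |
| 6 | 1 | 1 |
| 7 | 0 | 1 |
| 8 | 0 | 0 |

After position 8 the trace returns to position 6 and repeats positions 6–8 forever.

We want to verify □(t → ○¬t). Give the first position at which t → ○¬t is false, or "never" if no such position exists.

1

Check t → ○¬t at each position in order: 0 ✓.
At position 1 the labels are {r, t} and the next position 2 has {r, t}, so t → ○¬t is false there. This is the first violation.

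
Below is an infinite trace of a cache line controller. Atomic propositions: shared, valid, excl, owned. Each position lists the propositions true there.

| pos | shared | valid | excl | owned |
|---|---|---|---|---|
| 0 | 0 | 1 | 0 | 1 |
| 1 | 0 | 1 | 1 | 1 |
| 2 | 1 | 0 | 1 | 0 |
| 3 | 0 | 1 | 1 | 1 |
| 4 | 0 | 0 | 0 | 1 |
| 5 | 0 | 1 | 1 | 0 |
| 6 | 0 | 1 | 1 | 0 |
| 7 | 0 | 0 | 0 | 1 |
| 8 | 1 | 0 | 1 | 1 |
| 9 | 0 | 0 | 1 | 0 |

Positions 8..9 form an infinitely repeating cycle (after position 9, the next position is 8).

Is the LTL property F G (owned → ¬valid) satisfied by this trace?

Holds

G (owned → ¬valid) holds at position 4, which is reachable from 0, so F G (owned → ¬valid) holds.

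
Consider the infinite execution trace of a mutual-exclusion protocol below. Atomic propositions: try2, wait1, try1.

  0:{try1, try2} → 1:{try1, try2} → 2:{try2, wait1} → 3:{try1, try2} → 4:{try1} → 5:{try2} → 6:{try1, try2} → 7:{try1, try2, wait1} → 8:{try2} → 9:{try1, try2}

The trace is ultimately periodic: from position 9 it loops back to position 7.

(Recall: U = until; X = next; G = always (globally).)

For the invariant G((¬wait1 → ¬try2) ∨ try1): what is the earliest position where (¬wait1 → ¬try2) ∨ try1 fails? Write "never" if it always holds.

5

Check (¬wait1 → ¬try2) ∨ try1 at each position in order: 0 ✓, 1 ✓, 2 ✓, 3 ✓, 4 ✓.
At position 5 the labels are {try2}, so (¬wait1 → ¬try2) ∨ try1 is false there. This is the first violation.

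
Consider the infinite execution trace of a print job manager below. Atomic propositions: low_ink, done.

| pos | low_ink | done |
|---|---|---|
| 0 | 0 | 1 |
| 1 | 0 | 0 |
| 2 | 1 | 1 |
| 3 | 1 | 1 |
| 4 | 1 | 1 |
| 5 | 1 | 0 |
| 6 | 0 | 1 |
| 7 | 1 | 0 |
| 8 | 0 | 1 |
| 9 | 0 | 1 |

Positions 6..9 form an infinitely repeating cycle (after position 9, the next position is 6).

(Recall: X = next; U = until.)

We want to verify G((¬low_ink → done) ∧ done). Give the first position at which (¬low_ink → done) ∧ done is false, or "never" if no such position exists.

1

Check (¬low_ink → done) ∧ done at each position in order: 0 ✓.
At position 1 the labels are {}, so (¬low_ink → done) ∧ done is false there. This is the first violation.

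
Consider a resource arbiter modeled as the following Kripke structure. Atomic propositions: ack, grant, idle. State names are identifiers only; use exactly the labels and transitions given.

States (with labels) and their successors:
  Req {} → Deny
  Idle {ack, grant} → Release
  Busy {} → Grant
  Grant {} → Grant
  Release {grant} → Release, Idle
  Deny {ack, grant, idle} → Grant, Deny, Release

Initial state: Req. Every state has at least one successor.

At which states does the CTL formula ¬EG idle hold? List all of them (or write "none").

States satisfying idle: {Deny}.
States satisfying EG idle: {Deny}.
States satisfying ¬EG idle: {Req, Idle, Busy, Grant, Release}.

{Req, Idle, Busy, Grant, Release}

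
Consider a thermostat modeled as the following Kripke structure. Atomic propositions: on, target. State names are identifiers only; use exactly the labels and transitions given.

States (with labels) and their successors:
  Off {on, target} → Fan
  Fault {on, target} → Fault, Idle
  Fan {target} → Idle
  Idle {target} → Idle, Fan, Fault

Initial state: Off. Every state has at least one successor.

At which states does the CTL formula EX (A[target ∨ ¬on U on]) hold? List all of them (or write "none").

{Fault, Idle}

States satisfying A[target ∨ ¬on U on]: {Off, Fault}.
States satisfying EX (A[target ∨ ¬on U on]): {Fault, Idle}.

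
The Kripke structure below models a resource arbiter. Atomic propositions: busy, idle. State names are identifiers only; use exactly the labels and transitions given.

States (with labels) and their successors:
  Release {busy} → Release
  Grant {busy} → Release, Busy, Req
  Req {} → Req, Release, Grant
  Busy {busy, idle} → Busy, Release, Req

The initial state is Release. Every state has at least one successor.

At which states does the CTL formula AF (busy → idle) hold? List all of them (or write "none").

States satisfying busy → idle: {Req, Busy}.
States satisfying AF (busy → idle): {Req, Busy}.

{Req, Busy}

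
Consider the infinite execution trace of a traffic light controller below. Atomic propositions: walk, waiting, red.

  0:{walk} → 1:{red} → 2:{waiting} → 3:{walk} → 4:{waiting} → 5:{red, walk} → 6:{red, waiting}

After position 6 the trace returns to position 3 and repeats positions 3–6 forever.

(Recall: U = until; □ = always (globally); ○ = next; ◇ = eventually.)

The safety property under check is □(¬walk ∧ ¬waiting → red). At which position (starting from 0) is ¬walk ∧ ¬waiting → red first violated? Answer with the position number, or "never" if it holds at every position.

never

¬walk ∧ ¬waiting → red holds at every position 0..6, and those are all the positions the trace ever visits, so the invariant □(¬walk ∧ ¬waiting → red) is never violated.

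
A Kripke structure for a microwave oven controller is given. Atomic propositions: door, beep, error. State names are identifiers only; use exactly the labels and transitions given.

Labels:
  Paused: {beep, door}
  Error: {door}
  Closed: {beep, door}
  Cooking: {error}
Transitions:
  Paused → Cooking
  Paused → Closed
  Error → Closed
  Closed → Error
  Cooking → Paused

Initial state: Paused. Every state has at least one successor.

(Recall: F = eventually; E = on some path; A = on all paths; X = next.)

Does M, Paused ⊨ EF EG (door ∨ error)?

Holds

States satisfying EG (door ∨ error): {Paused, Error, Closed, Cooking}.
States satisfying EF EG (door ∨ error): {Paused, Error, Closed, Cooking}.
Some path from Paused reaches a state where EG (door ∨ error) holds.
Paused ∈ Sat(EF EG (door ∨ error)).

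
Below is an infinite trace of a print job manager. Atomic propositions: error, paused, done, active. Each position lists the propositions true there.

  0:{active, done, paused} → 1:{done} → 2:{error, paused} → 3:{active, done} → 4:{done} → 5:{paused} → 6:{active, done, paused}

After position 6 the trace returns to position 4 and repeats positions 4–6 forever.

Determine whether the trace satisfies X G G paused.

The position after 0 is 1; G G paused is false there.

No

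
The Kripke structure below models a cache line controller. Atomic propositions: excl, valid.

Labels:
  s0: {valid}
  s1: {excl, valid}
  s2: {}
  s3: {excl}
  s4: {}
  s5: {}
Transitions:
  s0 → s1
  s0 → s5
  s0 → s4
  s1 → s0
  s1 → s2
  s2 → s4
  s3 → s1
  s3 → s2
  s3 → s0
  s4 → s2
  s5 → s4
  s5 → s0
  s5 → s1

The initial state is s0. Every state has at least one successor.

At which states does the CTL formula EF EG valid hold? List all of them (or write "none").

{s0, s1, s3, s5}

States satisfying EG valid: {s0, s1}.
States satisfying EF EG valid: {s0, s1, s3, s5}.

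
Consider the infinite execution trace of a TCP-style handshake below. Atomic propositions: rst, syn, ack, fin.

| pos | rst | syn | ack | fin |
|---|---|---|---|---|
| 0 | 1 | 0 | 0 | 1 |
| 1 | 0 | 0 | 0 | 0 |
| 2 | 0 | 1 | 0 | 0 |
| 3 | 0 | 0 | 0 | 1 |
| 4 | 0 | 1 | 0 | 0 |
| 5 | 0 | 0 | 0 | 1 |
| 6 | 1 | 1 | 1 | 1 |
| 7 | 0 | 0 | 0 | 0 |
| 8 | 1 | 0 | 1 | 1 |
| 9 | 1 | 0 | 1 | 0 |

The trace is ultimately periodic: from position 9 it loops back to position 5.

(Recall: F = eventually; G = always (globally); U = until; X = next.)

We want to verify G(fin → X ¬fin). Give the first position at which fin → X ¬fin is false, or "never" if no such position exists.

5

Check fin → X ¬fin at each position in order: 0 ✓, 1 ✓, 2 ✓, 3 ✓, 4 ✓.
At position 5 the labels are {fin} and the next position 6 has {ack, fin, rst, syn}, so fin → X ¬fin is false there. This is the first violation.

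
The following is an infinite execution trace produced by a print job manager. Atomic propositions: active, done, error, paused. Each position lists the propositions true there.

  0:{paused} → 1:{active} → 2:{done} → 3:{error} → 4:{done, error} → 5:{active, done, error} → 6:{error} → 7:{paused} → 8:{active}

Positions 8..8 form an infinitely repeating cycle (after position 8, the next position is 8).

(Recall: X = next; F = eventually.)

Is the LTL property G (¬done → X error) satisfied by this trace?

¬done → X error must hold at every position from 0 onward. It fails at position 0, so G (¬done → X error) is false.
Positions where ¬done holds: 0, 1, 3, 6, 7, 8.
Check X error at each: 0→fails, 1→fails, 3→ok, 6→fails, 7→fails, 8→fails.

Violated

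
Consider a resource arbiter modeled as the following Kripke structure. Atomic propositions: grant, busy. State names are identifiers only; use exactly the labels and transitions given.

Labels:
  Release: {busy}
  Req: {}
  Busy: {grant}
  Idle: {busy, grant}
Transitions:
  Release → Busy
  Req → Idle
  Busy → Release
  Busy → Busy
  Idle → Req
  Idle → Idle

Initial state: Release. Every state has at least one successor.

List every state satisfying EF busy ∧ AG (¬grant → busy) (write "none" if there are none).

States satisfying busy: {Release, Idle}.
States satisfying EF busy: {Release, Req, Busy, Idle}.
States satisfying ¬grant → busy: {Release, Busy, Idle}.
States satisfying AG (¬grant → busy): {Release, Busy}.
States satisfying EF busy ∧ AG (¬grant → busy): {Release, Busy}.

{Release, Busy}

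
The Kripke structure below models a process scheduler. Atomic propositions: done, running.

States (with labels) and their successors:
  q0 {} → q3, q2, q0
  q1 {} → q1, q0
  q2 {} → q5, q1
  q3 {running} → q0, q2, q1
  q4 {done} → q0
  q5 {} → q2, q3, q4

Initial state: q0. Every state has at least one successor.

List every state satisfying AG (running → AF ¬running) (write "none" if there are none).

{q0, q1, q2, q3, q4, q5}

States satisfying running → AF ¬running: {q0, q1, q2, q3, q4, q5}.
States satisfying AG (running → AF ¬running): {q0, q1, q2, q3, q4, q5}.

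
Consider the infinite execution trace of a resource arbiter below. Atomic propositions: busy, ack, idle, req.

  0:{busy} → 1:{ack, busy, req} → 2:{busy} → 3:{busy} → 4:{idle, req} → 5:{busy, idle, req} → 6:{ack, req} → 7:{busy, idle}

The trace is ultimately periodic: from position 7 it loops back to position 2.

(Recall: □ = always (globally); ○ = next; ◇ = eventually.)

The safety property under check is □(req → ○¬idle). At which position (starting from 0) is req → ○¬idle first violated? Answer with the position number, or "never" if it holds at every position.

Check req → ○¬idle at each position in order: 0 ✓, 1 ✓, 2 ✓, 3 ✓.
At position 4 the labels are {idle, req} and the next position 5 has {busy, idle, req}, so req → ○¬idle is false there. This is the first violation.

4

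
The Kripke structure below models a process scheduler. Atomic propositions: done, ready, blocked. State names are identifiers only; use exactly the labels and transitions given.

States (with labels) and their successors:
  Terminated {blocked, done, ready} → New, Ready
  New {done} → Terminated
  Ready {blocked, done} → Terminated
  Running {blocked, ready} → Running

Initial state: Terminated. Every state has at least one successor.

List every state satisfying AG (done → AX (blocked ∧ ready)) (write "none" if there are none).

{Running}

States satisfying done → AX (blocked ∧ ready): {New, Ready, Running}.
States satisfying AG (done → AX (blocked ∧ ready)): {Running}.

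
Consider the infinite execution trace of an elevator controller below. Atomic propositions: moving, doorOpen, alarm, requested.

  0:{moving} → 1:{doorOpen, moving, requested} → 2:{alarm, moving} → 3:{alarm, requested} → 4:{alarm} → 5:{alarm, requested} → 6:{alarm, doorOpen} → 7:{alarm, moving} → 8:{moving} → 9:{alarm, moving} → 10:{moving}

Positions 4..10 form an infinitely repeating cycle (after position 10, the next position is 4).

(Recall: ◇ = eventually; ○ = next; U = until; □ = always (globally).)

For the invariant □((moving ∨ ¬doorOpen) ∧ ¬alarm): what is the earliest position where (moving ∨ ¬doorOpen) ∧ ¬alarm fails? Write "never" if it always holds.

Check (moving ∨ ¬doorOpen) ∧ ¬alarm at each position in order: 0 ✓, 1 ✓.
At position 2 the labels are {alarm, moving}, so (moving ∨ ¬doorOpen) ∧ ¬alarm is false there. This is the first violation.

2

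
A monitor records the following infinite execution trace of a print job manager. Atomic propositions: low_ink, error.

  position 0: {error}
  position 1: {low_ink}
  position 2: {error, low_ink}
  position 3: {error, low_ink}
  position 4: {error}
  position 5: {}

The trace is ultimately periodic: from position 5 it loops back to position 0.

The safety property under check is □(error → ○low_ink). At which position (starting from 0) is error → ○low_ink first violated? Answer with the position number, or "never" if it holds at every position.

3

Check error → ○low_ink at each position in order: 0 ✓, 1 ✓, 2 ✓.
At position 3 the labels are {error, low_ink} and the next position 4 has {error}, so error → ○low_ink is false there. This is the first violation.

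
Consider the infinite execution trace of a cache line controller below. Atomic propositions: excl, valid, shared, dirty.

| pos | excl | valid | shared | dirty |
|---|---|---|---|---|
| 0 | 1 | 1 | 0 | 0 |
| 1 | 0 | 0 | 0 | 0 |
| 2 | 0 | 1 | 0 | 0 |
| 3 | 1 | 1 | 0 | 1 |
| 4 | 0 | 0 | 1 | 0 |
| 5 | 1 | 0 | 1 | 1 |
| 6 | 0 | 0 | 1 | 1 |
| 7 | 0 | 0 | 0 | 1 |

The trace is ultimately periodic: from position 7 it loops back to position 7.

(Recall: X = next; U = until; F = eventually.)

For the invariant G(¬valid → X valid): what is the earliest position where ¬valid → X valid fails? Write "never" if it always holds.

4

Check ¬valid → X valid at each position in order: 0 ✓, 1 ✓, 2 ✓, 3 ✓.
At position 4 the labels are {shared} and the next position 5 has {dirty, excl, shared}, so ¬valid → X valid is false there. This is the first violation.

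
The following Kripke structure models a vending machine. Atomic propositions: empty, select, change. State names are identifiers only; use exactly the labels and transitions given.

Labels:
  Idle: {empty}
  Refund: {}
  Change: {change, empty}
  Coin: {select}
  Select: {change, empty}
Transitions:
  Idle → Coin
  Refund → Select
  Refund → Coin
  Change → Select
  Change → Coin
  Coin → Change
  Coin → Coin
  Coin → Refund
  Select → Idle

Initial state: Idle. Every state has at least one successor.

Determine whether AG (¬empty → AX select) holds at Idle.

States satisfying ¬empty → AX select: {Idle, Change, Select}.
States satisfying AG (¬empty → AX select): ∅.
Coin is reachable from Idle and violates ¬empty → AX select, so AG fails at Idle.
Idle ∉ Sat(AG (¬empty → AX select)).

Does not hold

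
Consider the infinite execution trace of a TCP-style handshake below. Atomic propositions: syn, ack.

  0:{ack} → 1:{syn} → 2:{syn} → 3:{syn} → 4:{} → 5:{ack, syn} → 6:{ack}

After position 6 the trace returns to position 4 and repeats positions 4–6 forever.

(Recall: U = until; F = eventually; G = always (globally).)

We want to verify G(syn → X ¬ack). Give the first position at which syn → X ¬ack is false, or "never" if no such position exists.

Check syn → X ¬ack at each position in order: 0 ✓, 1 ✓, 2 ✓, 3 ✓, 4 ✓.
At position 5 the labels are {ack, syn} and the next position 6 has {ack}, so syn → X ¬ack is false there. This is the first violation.

5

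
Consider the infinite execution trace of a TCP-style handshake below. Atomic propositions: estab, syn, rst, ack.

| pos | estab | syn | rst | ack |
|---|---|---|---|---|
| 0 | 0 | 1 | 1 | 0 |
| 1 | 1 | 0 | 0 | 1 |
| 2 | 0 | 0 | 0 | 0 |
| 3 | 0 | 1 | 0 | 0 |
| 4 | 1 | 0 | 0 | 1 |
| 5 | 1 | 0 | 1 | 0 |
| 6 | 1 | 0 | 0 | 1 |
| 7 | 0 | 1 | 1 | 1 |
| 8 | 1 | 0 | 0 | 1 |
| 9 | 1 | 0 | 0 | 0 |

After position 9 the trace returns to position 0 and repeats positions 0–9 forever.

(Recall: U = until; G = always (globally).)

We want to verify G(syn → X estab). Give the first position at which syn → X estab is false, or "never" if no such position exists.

syn → X estab holds at every position 0..9, and those are all the positions the trace ever visits, so the invariant G(syn → X estab) is never violated.

never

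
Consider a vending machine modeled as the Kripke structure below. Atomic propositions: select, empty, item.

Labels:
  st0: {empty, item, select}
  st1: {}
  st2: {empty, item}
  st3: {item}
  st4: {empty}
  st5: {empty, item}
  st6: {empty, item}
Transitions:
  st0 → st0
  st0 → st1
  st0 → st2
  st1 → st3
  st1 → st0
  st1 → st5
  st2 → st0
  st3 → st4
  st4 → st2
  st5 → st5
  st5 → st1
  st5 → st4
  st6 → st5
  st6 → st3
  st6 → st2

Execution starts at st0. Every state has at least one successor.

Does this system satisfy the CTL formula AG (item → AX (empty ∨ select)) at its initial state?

Does not hold

States satisfying item → AX (empty ∨ select): {st1, st2, st3, st4}.
States satisfying AG (item → AX (empty ∨ select)): ∅.
st0 is reachable from st0 and violates item → AX (empty ∨ select), so AG fails at st0.
st0 ∉ Sat(AG (item → AX (empty ∨ select))).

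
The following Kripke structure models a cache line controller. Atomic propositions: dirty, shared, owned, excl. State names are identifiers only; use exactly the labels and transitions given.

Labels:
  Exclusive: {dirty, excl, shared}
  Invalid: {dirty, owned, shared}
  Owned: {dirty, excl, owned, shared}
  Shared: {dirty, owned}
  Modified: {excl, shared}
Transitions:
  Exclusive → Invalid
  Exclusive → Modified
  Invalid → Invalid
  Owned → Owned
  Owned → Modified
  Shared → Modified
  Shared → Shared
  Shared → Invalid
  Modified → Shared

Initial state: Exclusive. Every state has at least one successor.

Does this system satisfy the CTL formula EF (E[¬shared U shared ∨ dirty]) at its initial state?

States satisfying E[¬shared U shared ∨ dirty]: {Exclusive, Invalid, Owned, Shared, Modified}.
States satisfying EF (E[¬shared U shared ∨ dirty]): {Exclusive, Invalid, Owned, Shared, Modified}.
Some path from Exclusive reaches a state where E[¬shared U shared ∨ dirty] holds.
Exclusive ∈ Sat(EF (E[¬shared U shared ∨ dirty])).

Holds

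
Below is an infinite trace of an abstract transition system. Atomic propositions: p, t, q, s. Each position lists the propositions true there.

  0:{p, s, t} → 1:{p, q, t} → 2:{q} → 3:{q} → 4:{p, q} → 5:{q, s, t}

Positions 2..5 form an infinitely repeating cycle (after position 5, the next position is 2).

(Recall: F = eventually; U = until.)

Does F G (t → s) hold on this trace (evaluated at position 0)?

G (t → s) holds at position 2, which is reachable from 0, so F G (t → s) holds.

Holds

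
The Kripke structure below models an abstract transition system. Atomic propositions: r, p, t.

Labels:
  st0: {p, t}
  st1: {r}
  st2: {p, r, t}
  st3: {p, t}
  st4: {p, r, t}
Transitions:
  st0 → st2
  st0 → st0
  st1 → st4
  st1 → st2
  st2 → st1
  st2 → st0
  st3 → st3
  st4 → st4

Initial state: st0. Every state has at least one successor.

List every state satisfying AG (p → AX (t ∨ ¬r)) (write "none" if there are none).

{st3, st4}

States satisfying p → AX (t ∨ ¬r): {st0, st1, st3, st4}.
States satisfying AG (p → AX (t ∨ ¬r)): {st3, st4}.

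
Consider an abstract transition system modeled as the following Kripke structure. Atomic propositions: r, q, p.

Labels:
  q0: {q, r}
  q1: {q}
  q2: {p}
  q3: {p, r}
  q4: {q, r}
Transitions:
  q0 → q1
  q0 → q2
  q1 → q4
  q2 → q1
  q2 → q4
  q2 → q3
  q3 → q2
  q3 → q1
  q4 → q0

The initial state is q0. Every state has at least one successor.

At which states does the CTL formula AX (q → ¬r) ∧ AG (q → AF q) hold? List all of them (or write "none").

States satisfying q → ¬r: {q1, q2, q3}.
States satisfying AX (q → ¬r): {q0, q3}.
States satisfying q → AF q: {q0, q1, q2, q3, q4}.
States satisfying AG (q → AF q): {q0, q1, q2, q3, q4}.
States satisfying AX (q → ¬r) ∧ AG (q → AF q): {q0, q3}.

{q0, q3}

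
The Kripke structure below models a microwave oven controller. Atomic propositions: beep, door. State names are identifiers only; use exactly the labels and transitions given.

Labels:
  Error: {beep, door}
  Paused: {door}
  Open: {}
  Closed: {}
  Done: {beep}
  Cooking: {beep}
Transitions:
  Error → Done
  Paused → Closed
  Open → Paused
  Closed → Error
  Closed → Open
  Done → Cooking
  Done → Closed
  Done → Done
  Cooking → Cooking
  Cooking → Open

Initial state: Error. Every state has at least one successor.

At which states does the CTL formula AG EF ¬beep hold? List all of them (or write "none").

{Error, Paused, Open, Closed, Done, Cooking}

States satisfying EF ¬beep: {Error, Paused, Open, Closed, Done, Cooking}.
States satisfying AG EF ¬beep: {Error, Paused, Open, Closed, Done, Cooking}.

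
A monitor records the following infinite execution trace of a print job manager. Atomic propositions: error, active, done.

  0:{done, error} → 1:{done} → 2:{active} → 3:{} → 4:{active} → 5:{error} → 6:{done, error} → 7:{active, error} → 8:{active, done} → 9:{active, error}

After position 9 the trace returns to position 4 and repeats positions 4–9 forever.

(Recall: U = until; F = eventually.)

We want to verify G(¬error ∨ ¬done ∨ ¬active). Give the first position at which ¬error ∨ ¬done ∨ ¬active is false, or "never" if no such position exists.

never

¬error ∨ ¬done ∨ ¬active holds at every position 0..9, and those are all the positions the trace ever visits, so the invariant G(¬error ∨ ¬done ∨ ¬active) is never violated.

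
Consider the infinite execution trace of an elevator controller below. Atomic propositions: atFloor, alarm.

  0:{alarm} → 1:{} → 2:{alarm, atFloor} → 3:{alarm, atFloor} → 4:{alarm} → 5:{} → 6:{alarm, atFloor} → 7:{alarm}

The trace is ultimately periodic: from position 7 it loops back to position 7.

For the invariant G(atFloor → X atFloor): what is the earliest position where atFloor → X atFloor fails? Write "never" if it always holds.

3

Check atFloor → X atFloor at each position in order: 0 ✓, 1 ✓, 2 ✓.
At position 3 the labels are {alarm, atFloor} and the next position 4 has {alarm}, so atFloor → X atFloor is false there. This is the first violation.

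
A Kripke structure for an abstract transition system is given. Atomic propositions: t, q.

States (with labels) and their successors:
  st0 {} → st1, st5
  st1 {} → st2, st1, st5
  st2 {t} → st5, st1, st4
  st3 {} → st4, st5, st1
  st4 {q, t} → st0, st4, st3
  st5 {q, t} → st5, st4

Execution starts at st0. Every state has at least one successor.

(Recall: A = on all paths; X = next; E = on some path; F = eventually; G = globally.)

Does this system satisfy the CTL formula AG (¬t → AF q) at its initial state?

Violated

States satisfying ¬t → AF q: {st2, st4, st5}.
States satisfying AG (¬t → AF q): ∅.
st0 is reachable from st0 and violates ¬t → AF q, so AG fails at st0.
st0 ∉ Sat(AG (¬t → AF q)).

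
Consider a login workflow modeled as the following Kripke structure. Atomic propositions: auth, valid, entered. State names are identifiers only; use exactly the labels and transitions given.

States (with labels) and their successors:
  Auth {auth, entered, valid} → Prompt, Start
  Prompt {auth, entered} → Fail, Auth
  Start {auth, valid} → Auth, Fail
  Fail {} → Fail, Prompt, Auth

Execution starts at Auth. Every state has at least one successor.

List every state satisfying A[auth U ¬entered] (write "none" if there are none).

{Start, Fail}

States satisfying auth: {Auth, Prompt, Start}.
States satisfying ¬entered: {Start, Fail}.
States satisfying A[auth U ¬entered]: {Start, Fail}.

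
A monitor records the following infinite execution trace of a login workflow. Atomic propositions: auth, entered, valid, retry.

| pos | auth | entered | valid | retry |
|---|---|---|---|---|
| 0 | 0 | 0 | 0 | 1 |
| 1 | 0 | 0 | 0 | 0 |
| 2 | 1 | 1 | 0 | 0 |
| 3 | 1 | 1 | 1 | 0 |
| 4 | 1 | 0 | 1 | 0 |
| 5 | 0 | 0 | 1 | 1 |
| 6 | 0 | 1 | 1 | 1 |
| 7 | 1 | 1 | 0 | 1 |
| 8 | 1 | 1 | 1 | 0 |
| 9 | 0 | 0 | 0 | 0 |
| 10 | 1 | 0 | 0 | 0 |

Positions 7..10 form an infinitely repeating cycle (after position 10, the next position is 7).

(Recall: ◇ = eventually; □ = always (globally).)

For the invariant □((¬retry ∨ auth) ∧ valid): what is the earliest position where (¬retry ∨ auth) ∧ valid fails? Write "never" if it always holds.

At position 0 the labels are {retry}, so (¬retry ∨ auth) ∧ valid is false there. This is the first violation.

0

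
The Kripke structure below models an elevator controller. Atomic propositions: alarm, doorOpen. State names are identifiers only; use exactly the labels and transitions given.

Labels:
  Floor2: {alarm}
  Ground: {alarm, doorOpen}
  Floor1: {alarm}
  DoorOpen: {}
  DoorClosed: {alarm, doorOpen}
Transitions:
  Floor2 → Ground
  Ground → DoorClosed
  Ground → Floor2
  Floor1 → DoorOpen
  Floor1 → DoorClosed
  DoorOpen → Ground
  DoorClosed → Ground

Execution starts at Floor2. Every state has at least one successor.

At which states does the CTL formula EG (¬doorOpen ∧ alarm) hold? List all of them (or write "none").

States satisfying ¬doorOpen ∧ alarm: {Floor2, Floor1}.
States satisfying EG (¬doorOpen ∧ alarm): ∅.

none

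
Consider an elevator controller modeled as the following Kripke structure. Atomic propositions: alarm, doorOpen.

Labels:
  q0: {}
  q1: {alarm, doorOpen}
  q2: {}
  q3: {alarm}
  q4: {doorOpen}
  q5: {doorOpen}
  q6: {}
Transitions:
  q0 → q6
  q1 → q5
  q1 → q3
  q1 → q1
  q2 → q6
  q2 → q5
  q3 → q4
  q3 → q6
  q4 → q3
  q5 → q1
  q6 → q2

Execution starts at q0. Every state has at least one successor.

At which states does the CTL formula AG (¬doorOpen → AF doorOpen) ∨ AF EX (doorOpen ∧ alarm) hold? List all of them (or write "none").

{q1, q5}

States satisfying ¬doorOpen → AF doorOpen: {q1, q4, q5}.
States satisfying AG (¬doorOpen → AF doorOpen): ∅.
States satisfying EX (doorOpen ∧ alarm): {q1, q5}.
States satisfying AF EX (doorOpen ∧ alarm): {q1, q5}.
States satisfying AG (¬doorOpen → AF doorOpen) ∨ AF EX (doorOpen ∧ alarm): {q1, q5}.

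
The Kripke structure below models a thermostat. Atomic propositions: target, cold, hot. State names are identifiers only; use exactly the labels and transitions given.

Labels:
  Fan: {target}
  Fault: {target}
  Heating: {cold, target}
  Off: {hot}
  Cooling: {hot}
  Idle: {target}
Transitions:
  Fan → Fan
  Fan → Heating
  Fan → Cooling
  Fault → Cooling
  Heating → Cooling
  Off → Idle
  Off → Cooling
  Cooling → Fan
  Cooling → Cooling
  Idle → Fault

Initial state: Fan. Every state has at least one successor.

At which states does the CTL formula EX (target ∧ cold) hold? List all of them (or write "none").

{Fan}

States satisfying target ∧ cold: {Heating}.
States satisfying EX (target ∧ cold): {Fan}.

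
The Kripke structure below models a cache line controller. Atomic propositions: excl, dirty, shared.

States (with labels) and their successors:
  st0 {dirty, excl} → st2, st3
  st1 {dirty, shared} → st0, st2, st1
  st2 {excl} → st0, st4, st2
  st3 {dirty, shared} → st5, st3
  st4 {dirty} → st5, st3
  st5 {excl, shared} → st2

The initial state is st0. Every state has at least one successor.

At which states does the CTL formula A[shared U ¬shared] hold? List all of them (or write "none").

{st0, st2, st4, st5}

States satisfying shared: {st1, st3, st5}.
States satisfying ¬shared: {st0, st2, st4}.
States satisfying A[shared U ¬shared]: {st0, st2, st4, st5}.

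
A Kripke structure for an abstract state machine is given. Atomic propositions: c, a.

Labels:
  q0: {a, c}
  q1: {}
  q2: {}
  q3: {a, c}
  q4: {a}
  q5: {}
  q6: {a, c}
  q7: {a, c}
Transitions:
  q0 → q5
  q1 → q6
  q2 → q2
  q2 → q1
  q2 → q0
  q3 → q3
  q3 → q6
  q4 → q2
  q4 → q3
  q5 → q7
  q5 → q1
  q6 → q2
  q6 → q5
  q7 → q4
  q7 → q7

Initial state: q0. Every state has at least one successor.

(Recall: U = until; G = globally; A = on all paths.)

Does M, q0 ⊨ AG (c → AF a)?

States satisfying c → AF a: {q0, q1, q2, q3, q4, q5, q6, q7}.
States satisfying AG (c → AF a): {q0, q1, q2, q3, q4, q5, q6, q7}.
Every state reachable from q0 satisfies c → AF a.
q0 ∈ Sat(AG (c → AF a)).

Holds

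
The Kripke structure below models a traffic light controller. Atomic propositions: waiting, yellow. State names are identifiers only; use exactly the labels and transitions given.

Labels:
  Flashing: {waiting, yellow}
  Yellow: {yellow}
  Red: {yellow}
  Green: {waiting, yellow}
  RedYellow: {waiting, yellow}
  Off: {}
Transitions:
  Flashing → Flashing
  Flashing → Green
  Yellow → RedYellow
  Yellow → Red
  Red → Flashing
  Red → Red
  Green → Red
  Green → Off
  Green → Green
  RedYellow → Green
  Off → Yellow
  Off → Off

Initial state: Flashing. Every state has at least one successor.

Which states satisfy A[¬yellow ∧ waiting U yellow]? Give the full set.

States satisfying ¬yellow ∧ waiting: ∅.
States satisfying yellow: {Flashing, Yellow, Red, Green, RedYellow}.
States satisfying A[¬yellow ∧ waiting U yellow]: {Flashing, Yellow, Red, Green, RedYellow}.

{Flashing, Yellow, Red, Green, RedYellow}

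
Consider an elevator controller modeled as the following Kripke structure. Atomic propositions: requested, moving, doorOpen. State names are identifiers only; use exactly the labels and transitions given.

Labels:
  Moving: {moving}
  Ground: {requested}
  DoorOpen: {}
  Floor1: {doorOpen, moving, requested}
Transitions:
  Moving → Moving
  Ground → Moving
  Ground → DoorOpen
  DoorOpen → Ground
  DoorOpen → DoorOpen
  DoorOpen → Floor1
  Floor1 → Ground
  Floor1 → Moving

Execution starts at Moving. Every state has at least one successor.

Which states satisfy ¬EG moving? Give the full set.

{Ground, DoorOpen}

States satisfying moving: {Moving, Floor1}.
States satisfying EG moving: {Moving, Floor1}.
States satisfying ¬EG moving: {Ground, DoorOpen}.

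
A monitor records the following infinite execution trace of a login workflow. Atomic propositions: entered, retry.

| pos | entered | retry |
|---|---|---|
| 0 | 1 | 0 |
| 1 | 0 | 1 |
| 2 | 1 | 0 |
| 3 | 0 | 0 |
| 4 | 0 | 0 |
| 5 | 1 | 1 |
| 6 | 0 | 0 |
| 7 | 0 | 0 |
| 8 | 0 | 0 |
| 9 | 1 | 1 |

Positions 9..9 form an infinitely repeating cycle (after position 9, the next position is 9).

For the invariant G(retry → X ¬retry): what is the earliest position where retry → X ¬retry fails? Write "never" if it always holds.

9

Check retry → X ¬retry at each position in order: 0 ✓, 1 ✓, 2 ✓, 3 ✓, 4 ✓, 5 ✓, 6 ✓, 7 ✓, 8 ✓.
At position 9 the labels are {entered, retry} and the next position 9 has {entered, retry}, so retry → X ¬retry is false there. This is the first violation.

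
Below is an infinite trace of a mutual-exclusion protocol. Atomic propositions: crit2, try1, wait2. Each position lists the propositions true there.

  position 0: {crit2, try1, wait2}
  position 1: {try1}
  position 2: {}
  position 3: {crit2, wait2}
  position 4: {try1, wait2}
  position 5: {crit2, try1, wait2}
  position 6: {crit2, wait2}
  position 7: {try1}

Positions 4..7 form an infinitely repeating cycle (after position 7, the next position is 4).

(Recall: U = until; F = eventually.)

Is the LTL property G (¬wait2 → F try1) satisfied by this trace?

Holds

¬wait2 → F try1 holds at every position 0..7, and those are all positions ever visited, so G (¬wait2 → F try1) holds.
Positions where ¬wait2 holds: 1, 2, 7.
Check F try1 at each: 1→ok, 2→ok, 7→ok.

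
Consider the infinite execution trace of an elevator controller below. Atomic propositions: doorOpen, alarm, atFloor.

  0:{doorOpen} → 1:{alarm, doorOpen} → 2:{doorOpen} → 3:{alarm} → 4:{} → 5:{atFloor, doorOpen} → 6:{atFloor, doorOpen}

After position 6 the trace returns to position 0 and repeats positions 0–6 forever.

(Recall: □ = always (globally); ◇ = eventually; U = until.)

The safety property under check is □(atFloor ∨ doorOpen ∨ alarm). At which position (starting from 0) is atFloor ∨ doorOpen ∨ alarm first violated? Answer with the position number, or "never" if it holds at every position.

4

Check atFloor ∨ doorOpen ∨ alarm at each position in order: 0 ✓, 1 ✓, 2 ✓, 3 ✓.
At position 4 the labels are {}, so atFloor ∨ doorOpen ∨ alarm is false there. This is the first violation.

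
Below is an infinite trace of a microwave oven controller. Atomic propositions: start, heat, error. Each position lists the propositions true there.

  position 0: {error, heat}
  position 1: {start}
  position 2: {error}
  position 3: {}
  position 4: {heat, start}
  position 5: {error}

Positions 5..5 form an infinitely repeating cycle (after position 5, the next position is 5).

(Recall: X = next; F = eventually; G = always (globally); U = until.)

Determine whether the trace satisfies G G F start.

Does not hold

G F start must hold at every position from 0 onward. It fails at position 0, so G G F start is false.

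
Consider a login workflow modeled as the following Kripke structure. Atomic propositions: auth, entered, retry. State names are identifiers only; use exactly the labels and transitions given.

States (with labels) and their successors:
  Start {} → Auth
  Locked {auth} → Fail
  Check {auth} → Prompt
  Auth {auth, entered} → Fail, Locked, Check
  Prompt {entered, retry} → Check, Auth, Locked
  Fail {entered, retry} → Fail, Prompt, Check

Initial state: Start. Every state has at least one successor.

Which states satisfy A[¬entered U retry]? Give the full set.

States satisfying ¬entered: {Start, Locked, Check}.
States satisfying retry: {Prompt, Fail}.
States satisfying A[¬entered U retry]: {Locked, Check, Prompt, Fail}.

{Locked, Check, Prompt, Fail}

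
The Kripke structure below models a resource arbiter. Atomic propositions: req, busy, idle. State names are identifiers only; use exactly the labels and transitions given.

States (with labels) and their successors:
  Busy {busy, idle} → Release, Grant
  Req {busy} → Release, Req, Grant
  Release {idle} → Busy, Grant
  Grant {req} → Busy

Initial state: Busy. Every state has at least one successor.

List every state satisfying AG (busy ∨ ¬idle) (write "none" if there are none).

none

States satisfying busy ∨ ¬idle: {Busy, Req, Grant}.
States satisfying AG (busy ∨ ¬idle): ∅.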